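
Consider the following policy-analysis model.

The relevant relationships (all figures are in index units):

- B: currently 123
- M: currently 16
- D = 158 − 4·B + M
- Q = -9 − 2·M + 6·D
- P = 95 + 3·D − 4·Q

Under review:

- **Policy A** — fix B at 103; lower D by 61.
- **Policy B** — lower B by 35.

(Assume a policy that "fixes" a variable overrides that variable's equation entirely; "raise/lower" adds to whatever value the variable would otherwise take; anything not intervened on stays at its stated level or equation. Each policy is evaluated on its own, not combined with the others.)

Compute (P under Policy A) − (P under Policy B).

Policy A (B := 103, D − 61):
  B = 103
  M = 16
  D = 158 − 4·103 + 16 (−61 from intervention) = -299
  Q = -9 − 2·16 + 6·(-299) = -1835
  P = 95 + 3·(-299) − 4·(-1835) = 6538
Policy B (B − 35):
  B = 123 − 35 = 88
  M = 16
  D = 158 − 4·88 + 16 = -178
  Q = -9 − 2·16 + 6·(-178) = -1109
  P = 95 + 3·(-178) − 4·(-1109) = 3997
P: 6538 − 3997 = 2541

2541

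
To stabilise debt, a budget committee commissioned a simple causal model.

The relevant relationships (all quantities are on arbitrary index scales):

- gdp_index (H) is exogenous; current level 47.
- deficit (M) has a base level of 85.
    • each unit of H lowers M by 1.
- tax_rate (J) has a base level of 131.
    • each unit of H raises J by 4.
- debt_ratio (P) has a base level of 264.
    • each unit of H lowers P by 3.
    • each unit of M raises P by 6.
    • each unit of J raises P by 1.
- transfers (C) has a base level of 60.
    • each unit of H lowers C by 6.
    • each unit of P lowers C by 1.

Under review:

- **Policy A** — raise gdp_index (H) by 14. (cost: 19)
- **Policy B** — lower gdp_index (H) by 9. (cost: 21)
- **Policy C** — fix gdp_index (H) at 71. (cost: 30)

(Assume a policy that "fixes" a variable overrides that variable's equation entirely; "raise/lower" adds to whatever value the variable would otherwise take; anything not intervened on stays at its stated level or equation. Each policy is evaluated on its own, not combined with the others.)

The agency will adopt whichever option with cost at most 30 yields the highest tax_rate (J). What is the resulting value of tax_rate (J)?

415

Policy A (H + 14):
  H = 47 + 14 = 61
  J = 131 + 4·61 = 375
Policy B (H − 9):
  H = 47 − 9 = 38
  J = 131 + 4·38 = 283
Policy C (H := 71):
  H = 71
  J = 131 + 4·71 = 415
Comparing — Policy A: J=375, Policy B: J=283, Policy C: J=415. Highest is 415 (Policy C).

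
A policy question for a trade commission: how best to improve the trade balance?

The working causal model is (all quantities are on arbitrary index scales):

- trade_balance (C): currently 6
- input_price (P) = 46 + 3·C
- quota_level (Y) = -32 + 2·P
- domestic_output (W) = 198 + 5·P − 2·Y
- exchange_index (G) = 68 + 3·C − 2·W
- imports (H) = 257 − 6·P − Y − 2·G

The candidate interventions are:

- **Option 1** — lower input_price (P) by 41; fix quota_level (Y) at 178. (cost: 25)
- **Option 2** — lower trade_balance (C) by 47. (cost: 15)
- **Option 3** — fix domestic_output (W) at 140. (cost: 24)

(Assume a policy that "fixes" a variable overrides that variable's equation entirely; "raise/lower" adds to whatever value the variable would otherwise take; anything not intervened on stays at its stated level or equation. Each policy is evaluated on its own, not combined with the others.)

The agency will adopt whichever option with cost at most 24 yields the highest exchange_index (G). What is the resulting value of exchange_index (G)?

-194

Option 2 (C − 47):
  C = 6 − 47 = -41
  P = 46 + 3·(-41) = -77
  Y = -32 + 2·(-77) = -186
  W = 198 + 5·(-77) − 2·(-186) = 185
  G = 68 + 3·(-41) − 2·185 = -425
Option 3 (W := 140):
  C = 6
  P = 46 + 3·6 = 64
  Y = -32 + 2·64 = 96
  W = 140
  G = 68 + 3·6 − 2·140 = -194
Comparing — Option 2: G=-425, Option 3: G=-194. Highest is -194 (Option 3).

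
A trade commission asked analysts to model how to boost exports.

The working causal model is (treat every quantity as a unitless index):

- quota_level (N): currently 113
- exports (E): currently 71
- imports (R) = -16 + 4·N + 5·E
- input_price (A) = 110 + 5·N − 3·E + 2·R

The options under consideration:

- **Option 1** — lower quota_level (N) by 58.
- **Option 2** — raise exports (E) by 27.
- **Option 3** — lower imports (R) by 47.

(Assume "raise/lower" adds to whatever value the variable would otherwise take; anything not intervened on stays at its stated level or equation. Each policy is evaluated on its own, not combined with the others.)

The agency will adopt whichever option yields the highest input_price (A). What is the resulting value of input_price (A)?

2233

Option 1 (N − 58):
  N = 113 − 58 = 55
  E = 71
  R = -16 + 4·55 + 5·71 = 559
  A = 110 + 5·55 − 3·71 + 2·559 = 1290
Option 2 (E + 27):
  N = 113
  E = 71 + 27 = 98
  R = -16 + 4·113 + 5·98 = 926
  A = 110 + 5·113 − 3·98 + 2·926 = 2233
Option 3 (R − 47):
  N = 113
  E = 71
  R = -16 + 4·113 + 5·71 (−47 from intervention) = 744
  A = 110 + 5·113 − 3·71 + 2·744 = 1950
Comparing — Option 1: A=1290, Option 2: A=2233, Option 3: A=1950. Highest is 2233 (Option 2).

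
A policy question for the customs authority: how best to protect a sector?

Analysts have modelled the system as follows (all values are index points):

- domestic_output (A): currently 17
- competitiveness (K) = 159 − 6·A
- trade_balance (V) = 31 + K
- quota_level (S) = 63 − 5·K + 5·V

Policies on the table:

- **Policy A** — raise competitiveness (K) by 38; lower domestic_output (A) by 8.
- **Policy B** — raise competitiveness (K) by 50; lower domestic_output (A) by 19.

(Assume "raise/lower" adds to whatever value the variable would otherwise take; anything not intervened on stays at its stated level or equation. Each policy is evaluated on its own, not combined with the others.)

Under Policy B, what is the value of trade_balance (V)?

252

Policy B (K + 50, A − 19):
  A = 17 − 19 = -2
  K = 159 − 6·(-2) (+50 from intervention) = 221
  V = 31 + 221 = 252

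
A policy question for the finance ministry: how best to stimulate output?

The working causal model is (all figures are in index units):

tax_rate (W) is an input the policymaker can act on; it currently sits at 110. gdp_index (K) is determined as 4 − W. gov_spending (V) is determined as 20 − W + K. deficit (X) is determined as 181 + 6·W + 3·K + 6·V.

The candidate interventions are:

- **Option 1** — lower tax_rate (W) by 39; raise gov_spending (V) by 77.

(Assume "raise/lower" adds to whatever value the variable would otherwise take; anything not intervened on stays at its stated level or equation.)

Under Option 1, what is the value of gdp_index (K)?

-67

Option 1 (W − 39, V + 77):
  W = 110 − 39 = 71
  K = 4 − 71 = -67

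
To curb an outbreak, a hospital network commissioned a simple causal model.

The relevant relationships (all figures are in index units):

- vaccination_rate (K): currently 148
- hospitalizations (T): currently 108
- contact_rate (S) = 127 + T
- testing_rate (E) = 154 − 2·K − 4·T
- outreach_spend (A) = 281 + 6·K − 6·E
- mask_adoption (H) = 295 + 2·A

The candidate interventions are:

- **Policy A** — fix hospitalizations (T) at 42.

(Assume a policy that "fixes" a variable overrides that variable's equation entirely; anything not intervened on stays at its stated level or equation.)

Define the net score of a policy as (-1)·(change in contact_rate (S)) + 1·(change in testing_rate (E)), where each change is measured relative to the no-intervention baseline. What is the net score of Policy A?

330

Baseline:
  K = 148
  T = 108
  S = 127 + 108 = 235
  E = 154 − 2·148 − 4·108 = -574
Policy A (T := 42):
  K = 148
  T = 42
  S = 127 + 42 = 169
  E = 154 − 2·148 − 4·42 = -310
ΔS = 169 − 235 = -66; ΔE = -310 − (-574) = 264
Score = (-1)·(-66) + 1·264 = 330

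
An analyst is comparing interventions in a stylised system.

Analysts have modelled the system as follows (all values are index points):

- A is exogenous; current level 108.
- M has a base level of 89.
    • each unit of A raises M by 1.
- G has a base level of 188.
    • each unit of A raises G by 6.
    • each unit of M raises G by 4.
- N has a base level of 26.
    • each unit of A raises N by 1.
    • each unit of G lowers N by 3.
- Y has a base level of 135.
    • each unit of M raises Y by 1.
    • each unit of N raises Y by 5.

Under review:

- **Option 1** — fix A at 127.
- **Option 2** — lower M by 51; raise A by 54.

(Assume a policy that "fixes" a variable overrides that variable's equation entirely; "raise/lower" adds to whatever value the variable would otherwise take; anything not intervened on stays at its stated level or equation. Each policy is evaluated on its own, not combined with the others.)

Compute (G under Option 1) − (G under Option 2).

-146

Option 1 (A := 127):
  A = 127
  M = 89 + 127 = 216
  G = 188 + 6·127 + 4·216 = 1814
Option 2 (M − 51, A + 54):
  A = 108 + 54 = 162
  M = 89 + 162 (−51 from intervention) = 200
  G = 188 + 6·162 + 4·200 = 1960
G: 1814 − 1960 = -146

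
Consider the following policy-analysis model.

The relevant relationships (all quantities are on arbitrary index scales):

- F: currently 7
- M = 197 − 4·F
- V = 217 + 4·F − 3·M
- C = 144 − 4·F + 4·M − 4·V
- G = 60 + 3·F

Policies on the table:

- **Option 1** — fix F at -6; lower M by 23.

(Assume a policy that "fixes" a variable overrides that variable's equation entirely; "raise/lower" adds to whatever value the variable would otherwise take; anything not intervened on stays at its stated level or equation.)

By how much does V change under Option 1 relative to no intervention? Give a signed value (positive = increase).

Baseline:
  F = 7
  M = 197 − 4·7 = 169
  V = 217 + 4·7 − 3·169 = -262
Option 1 (F := -6, M − 23):
  F = -6
  M = 197 − 4·(-6) (−23 from intervention) = 198
  V = 217 + 4·(-6) − 3·198 = -401
Change in V: -401 − (-262) = -139

-139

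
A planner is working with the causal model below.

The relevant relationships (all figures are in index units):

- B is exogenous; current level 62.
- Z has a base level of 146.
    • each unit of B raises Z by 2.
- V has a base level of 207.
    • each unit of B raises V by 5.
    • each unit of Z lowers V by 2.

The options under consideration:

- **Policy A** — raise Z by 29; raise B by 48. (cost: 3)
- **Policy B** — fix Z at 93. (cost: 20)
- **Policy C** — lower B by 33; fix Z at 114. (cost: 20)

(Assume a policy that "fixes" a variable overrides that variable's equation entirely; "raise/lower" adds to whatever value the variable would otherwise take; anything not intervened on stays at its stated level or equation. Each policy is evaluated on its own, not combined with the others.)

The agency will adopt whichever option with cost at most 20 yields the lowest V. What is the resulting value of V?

-33

Policy A (Z + 29, B + 48):
  B = 62 + 48 = 110
  Z = 146 + 2·110 (+29 from intervention) = 395
  V = 207 + 5·110 − 2·395 = -33
Policy B (Z := 93):
  B = 62
  Z = 93
  V = 207 + 5·62 − 2·93 = 331
Policy C (B − 33, Z := 114):
  B = 62 − 33 = 29
  Z = 114
  V = 207 + 5·29 − 2·114 = 124
Comparing — Policy A: V=-33, Policy B: V=331, Policy C: V=124. Lowest is -33 (Policy A).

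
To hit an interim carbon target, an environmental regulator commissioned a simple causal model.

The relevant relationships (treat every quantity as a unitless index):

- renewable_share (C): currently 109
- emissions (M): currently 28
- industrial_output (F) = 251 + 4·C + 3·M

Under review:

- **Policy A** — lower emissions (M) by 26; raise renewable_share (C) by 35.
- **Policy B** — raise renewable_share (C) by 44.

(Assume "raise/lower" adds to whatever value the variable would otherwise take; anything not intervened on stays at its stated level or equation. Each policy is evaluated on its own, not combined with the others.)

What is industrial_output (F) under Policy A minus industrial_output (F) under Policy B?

Policy A (M − 26, C + 35):
  C = 109 + 35 = 144
  M = 28 − 26 = 2
  F = 251 + 4·144 + 3·2 = 833
Policy B (C + 44):
  C = 109 + 44 = 153
  M = 28
  F = 251 + 4·153 + 3·28 = 947
F: 833 − 947 = -114

-114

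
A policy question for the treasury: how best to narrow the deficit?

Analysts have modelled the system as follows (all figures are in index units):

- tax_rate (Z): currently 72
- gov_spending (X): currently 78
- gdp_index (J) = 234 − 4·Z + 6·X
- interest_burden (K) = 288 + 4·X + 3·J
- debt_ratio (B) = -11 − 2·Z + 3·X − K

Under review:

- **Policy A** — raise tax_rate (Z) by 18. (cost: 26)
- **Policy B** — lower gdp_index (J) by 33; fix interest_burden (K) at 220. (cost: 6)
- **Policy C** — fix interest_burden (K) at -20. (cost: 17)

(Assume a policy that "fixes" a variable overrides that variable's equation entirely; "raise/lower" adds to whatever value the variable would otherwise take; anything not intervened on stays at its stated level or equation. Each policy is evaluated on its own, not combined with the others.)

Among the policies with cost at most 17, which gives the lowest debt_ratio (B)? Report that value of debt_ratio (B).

-141

Policy B (J − 33, K := 220):
  Z = 72
  X = 78
  J = 234 − 4·72 + 6·78 (−33 from intervention) = 381
  K = 220
  B = -11 − 2·72 + 3·78 − 220 = -141
Policy C (K := -20):
  Z = 72
  X = 78
  J = 234 − 4·72 + 6·78 = 414
  K = -20
  B = -11 − 2·72 + 3·78 − (-20) = 99
Comparing — Policy B: B=-141, Policy C: B=99. Lowest is -141 (Policy B).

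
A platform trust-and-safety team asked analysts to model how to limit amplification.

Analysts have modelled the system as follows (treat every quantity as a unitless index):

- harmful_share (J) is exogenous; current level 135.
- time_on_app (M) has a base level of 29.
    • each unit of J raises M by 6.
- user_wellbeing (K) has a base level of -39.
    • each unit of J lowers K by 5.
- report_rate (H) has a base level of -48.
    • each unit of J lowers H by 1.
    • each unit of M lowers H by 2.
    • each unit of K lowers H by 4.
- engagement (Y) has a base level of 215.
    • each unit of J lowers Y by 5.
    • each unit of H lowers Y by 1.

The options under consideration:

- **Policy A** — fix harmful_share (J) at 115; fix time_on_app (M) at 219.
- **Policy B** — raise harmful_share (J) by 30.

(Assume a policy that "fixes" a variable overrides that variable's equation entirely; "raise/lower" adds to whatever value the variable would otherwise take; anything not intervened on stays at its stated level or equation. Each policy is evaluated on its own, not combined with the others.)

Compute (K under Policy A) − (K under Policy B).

Policy A (J := 115, M := 219):
  J = 115
  K = -39 − 5·115 = -614
Policy B (J + 30):
  J = 135 + 30 = 165
  K = -39 − 5·165 = -864
K: -614 − (-864) = 250

250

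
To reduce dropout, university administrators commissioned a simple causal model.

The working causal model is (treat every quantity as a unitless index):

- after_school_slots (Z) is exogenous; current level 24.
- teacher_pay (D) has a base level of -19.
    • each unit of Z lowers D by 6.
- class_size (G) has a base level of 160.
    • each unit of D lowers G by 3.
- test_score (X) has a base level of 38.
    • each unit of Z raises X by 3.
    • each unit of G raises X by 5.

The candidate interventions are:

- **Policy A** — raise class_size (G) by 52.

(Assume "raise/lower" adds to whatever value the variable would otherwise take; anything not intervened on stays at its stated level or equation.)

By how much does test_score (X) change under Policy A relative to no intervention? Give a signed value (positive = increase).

Baseline:
  Z = 24
  D = -19 − 6·24 = -163
  G = 160 − 3·(-163) = 649
  X = 38 + 3·24 + 5·649 = 3355
Policy A (G + 52):
  Z = 24
  D = -19 − 6·24 = -163
  G = 160 − 3·(-163) (+52 from intervention) = 701
  X = 38 + 3·24 + 5·701 = 3615
Change in X: 3615 − 3355 = 260

260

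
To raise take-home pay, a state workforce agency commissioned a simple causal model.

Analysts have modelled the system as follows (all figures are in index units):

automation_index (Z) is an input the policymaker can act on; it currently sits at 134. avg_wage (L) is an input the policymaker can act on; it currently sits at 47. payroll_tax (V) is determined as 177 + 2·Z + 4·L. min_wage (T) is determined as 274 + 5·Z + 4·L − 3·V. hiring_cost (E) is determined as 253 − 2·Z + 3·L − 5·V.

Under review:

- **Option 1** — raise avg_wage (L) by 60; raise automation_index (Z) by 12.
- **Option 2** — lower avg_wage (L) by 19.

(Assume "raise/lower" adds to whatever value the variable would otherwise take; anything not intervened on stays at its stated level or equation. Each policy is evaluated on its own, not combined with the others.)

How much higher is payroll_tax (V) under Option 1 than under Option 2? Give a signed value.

340

Option 1 (L + 60, Z + 12):
  Z = 134 + 12 = 146
  L = 47 + 60 = 107
  V = 177 + 2·146 + 4·107 = 897
Option 2 (L − 19):
  Z = 134
  L = 47 − 19 = 28
  V = 177 + 2·134 + 4·28 = 557
V: 897 − 557 = 340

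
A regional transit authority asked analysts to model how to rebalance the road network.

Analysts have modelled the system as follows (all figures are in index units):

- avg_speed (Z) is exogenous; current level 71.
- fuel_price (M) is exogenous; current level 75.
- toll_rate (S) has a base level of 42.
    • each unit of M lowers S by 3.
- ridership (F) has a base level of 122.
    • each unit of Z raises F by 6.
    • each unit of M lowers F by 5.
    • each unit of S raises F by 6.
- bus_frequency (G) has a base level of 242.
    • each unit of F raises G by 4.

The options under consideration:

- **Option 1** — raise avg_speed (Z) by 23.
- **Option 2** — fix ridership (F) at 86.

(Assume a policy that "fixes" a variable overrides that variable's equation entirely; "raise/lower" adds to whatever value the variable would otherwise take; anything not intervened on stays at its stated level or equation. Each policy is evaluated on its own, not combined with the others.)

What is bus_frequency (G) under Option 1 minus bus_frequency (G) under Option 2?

-3492

Option 1 (Z + 23):
  Z = 71 + 23 = 94
  M = 75
  S = 42 − 3·75 = -183
  F = 122 + 6·94 − 5·75 + 6·(-183) = -787
  G = 242 + 4·(-787) = -2906
Option 2 (F := 86):
  Z = 71
  M = 75
  S = 42 − 3·75 = -183
  F = 86
  G = 242 + 4·86 = 586
G: -2906 − 586 = -3492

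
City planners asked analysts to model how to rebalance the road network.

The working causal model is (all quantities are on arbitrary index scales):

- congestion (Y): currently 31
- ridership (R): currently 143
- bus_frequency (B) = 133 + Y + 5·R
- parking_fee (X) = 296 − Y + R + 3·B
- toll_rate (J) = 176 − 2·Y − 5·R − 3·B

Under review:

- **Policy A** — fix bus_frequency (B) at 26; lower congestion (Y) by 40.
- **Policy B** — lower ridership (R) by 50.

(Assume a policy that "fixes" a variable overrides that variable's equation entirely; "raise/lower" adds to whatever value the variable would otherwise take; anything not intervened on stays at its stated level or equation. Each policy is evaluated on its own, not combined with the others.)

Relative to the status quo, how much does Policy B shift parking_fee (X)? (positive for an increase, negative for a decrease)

-800

Baseline:
  Y = 31
  R = 143
  B = 133 + 31 + 5·143 = 879
  X = 296 − 31 + 143 + 3·879 = 3045
Policy B (R − 50):
  Y = 31
  R = 143 − 50 = 93
  B = 133 + 31 + 5·93 = 629
  X = 296 − 31 + 93 + 3·629 = 2245
Change in X: 2245 − 3045 = -800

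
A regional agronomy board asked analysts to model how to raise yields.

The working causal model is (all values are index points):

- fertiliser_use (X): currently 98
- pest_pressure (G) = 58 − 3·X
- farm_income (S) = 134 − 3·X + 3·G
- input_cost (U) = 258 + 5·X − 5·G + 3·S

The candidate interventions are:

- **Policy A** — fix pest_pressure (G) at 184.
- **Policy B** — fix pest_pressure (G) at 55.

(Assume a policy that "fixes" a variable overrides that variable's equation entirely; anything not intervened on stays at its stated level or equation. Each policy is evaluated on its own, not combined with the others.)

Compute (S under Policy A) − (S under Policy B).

Policy A (G := 184):
  X = 98
  G = 184
  S = 134 − 3·98 + 3·184 = 392
Policy B (G := 55):
  X = 98
  G = 55
  S = 134 − 3·98 + 3·55 = 5
S: 392 − 5 = 387

387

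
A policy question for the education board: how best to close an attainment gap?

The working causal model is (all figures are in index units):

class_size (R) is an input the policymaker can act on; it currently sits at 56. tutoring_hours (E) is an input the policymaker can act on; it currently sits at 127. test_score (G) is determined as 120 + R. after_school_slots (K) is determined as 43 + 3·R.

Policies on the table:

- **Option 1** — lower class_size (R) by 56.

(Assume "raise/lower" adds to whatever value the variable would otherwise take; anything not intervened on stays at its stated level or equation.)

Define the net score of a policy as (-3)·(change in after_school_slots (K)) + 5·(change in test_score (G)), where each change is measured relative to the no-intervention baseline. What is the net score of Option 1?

Baseline:
  R = 56
  G = 120 + 56 = 176
  K = 43 + 3·56 = 211
Option 1 (R − 56):
  R = 56 − 56 = 0
  G = 120 + 0 = 120
  K = 43 + 3·0 = 43
ΔK = 43 − 211 = -168; ΔG = 120 − 176 = -56
Score = (-3)·(-168) + 5·(-56) = 224

224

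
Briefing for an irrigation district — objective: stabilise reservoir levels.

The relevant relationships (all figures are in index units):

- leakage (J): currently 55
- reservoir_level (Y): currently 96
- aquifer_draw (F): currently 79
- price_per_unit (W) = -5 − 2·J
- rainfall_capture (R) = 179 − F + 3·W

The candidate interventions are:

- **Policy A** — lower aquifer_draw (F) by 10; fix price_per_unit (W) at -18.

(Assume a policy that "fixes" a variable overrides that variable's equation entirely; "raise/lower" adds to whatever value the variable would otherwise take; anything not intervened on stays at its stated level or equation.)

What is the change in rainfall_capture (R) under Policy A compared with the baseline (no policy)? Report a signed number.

Baseline:
  J = 55
  F = 79
  W = -5 − 2·55 = -115
  R = 179 − 79 + 3·(-115) = -245
Policy A (F − 10, W := -18):
  J = 55
  F = 79 − 10 = 69
  W = -18
  R = 179 − 69 + 3·(-18) = 56
Change in R: 56 − (-245) = 301

301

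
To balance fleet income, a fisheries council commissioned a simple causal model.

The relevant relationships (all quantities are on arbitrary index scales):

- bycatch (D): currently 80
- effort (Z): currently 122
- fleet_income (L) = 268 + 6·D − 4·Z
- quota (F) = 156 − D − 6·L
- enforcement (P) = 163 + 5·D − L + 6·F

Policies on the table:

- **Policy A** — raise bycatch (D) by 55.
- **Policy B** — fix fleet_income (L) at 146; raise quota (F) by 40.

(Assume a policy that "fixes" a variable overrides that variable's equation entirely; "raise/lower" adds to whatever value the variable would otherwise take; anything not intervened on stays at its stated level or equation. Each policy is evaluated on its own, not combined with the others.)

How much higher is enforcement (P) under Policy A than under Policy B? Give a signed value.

-16723

Policy A (D + 55):
  D = 80 + 55 = 135
  Z = 122
  L = 268 + 6·135 − 4·122 = 590
  F = 156 − 135 − 6·590 = -3519
  P = 163 + 5·135 − 590 + 6·(-3519) = -20866
Policy B (L := 146, F + 40):
  D = 80
  Z = 122
  L = 146
  F = 156 − 80 − 6·146 (+40 from intervention) = -760
  P = 163 + 5·80 − 146 + 6·(-760) = -4143
P: -20866 − (-4143) = -16723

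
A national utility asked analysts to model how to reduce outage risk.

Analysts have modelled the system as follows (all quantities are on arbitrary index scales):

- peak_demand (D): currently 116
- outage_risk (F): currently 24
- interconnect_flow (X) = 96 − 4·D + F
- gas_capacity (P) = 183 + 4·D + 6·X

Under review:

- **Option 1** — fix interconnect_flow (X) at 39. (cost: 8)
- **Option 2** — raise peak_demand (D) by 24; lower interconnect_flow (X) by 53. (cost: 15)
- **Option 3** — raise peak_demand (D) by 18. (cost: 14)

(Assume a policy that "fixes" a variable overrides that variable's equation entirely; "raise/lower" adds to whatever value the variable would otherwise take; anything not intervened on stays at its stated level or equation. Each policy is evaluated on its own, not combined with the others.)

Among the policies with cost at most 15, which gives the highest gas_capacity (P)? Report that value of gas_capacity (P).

Option 1 (X := 39):
  D = 116
  F = 24
  X = 39
  P = 183 + 4·116 + 6·39 = 881
Option 2 (D + 24, X − 53):
  D = 116 + 24 = 140
  F = 24
  X = 96 − 4·140 + 24 (−53 from intervention) = -493
  P = 183 + 4·140 + 6·(-493) = -2215
Option 3 (D + 18):
  D = 116 + 18 = 134
  F = 24
  X = 96 − 4·134 + 24 = -416
  P = 183 + 4·134 + 6·(-416) = -1777
Comparing — Option 1: P=881, Option 2: P=-2215, Option 3: P=-1777. Highest is 881 (Option 1).

881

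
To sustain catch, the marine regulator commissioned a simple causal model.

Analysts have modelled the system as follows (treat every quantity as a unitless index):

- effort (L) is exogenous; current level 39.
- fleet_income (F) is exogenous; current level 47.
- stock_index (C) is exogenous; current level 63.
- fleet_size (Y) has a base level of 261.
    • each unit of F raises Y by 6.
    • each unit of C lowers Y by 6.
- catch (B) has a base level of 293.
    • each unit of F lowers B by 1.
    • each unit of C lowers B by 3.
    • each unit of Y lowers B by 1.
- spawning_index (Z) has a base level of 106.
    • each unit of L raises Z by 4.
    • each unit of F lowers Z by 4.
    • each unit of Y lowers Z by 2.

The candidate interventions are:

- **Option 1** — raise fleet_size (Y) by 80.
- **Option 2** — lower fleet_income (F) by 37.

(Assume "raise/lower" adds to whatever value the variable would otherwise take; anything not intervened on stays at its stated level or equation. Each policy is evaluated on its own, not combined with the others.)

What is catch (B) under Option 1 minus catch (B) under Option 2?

-339

Option 1 (Y + 80):
  F = 47
  C = 63
  Y = 261 + 6·47 − 6·63 (+80 from intervention) = 245
  B = 293 − 47 − 3·63 − 245 = -188
Option 2 (F − 37):
  F = 47 − 37 = 10
  C = 63
  Y = 261 + 6·10 − 6·63 = -57
  B = 293 − 10 − 3·63 − (-57) = 151
B: -188 − 151 = -339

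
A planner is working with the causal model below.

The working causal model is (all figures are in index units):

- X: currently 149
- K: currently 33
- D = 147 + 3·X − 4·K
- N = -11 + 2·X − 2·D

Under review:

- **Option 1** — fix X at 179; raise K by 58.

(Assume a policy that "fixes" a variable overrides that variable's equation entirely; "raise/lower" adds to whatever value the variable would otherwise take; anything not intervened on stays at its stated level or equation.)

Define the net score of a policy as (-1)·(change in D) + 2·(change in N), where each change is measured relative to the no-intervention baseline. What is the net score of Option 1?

830

Baseline:
  X = 149
  K = 33
  D = 147 + 3·149 − 4·33 = 462
  N = -11 + 2·149 − 2·462 = -637
Option 1 (X := 179, K + 58):
  X = 179
  K = 33 + 58 = 91
  D = 147 + 3·179 − 4·91 = 320
  N = -11 + 2·179 − 2·320 = -293
ΔD = 320 − 462 = -142; ΔN = -293 − (-637) = 344
Score = (-1)·(-142) + 2·344 = 830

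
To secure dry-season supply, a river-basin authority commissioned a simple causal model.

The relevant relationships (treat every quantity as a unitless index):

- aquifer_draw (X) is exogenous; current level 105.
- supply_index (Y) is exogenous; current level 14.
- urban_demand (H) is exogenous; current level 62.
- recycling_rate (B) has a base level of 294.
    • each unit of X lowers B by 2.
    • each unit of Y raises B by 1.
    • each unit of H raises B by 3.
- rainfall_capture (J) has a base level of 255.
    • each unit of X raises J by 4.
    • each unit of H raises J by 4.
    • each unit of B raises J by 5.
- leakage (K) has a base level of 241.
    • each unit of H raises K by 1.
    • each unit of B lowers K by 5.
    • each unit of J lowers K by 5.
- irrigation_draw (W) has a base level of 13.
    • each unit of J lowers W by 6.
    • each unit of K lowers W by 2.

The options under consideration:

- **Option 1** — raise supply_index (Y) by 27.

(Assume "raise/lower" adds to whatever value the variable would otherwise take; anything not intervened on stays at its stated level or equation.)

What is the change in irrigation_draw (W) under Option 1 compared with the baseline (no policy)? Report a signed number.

Baseline:
  X = 105
  Y = 14
  H = 62
  B = 294 − 2·105 + 14 + 3·62 = 284
  J = 255 + 4·105 + 4·62 + 5·284 = 2343
  K = 241 + 62 − 5·284 − 5·2343 = -12832
  W = 13 − 6·2343 − 2·(-12832) = 11619
Option 1 (Y + 27):
  X = 105
  Y = 14 + 27 = 41
  H = 62
  B = 294 − 2·105 + 41 + 3·62 = 311
  J = 255 + 4·105 + 4·62 + 5·311 = 2478
  K = 241 + 62 − 5·311 − 5·2478 = -13642
  W = 13 − 6·2478 − 2·(-13642) = 12429
Change in W: 12429 − 11619 = 810

810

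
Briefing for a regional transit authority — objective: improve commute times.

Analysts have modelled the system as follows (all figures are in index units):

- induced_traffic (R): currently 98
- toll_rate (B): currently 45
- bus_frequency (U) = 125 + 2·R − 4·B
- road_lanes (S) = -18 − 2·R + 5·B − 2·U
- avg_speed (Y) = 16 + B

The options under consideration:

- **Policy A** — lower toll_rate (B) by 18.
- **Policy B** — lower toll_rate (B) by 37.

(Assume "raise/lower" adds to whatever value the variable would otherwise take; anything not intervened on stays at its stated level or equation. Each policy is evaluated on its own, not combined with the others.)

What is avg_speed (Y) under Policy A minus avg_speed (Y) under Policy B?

Policy A (B − 18):
  B = 45 − 18 = 27
  Y = 16 + 27 = 43
Policy B (B − 37):
  B = 45 − 37 = 8
  Y = 16 + 8 = 24
Y: 43 − 24 = 19

19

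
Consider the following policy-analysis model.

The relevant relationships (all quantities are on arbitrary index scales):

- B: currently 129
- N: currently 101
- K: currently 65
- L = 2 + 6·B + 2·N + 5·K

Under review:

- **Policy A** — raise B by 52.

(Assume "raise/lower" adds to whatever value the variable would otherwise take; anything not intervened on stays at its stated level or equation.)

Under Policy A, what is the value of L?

1615

Policy A (B + 52):
  B = 129 + 52 = 181
  N = 101
  K = 65
  L = 2 + 6·181 + 2·101 + 5·65 = 1615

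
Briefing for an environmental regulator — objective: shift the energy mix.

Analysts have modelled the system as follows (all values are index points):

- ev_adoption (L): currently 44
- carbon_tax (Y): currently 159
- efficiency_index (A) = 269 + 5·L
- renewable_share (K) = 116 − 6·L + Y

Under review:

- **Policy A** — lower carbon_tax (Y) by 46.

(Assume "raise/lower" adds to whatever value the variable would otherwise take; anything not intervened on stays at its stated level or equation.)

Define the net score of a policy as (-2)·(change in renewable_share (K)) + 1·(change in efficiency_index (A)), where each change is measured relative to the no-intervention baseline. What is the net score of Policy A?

92

Baseline:
  L = 44
  Y = 159
  A = 269 + 5·44 = 489
  K = 116 − 6·44 + 159 = 11
Policy A (Y − 46):
  L = 44
  Y = 159 − 46 = 113
  A = 269 + 5·44 = 489
  K = 116 − 6·44 + 113 = -35
ΔK = -35 − 11 = -46; ΔA = 489 − 489 = 0
Score = (-2)·(-46) + 1·0 = 92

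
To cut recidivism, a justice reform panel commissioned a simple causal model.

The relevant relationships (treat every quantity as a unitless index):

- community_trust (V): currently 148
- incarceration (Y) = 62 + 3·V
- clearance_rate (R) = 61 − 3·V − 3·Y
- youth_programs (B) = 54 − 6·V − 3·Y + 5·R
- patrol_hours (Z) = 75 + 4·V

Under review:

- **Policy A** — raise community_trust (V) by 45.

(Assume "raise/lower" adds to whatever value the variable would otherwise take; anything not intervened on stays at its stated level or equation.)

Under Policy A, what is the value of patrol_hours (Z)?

847

Policy A (V + 45):
  V = 148 + 45 = 193
  Z = 75 + 4·193 = 847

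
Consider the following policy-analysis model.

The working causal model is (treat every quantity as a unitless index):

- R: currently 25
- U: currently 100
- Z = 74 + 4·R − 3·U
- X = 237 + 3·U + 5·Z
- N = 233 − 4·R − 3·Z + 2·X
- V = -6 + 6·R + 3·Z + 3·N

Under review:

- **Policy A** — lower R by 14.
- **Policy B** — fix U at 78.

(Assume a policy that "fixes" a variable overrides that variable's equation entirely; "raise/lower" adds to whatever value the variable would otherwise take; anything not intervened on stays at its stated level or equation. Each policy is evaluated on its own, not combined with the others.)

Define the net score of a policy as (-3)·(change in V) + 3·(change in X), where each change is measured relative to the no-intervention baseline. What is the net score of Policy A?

2940

Baseline:
  R = 25
  U = 100
  Z = 74 + 4·25 − 3·100 = -126
  X = 237 + 3·100 + 5·(-126) = -93
  N = 233 − 4·25 − 3·(-126) + 2·(-93) = 325
  V = -6 + 6·25 + 3·(-126) + 3·325 = 741
Policy A (R − 14):
  R = 25 − 14 = 11
  U = 100
  Z = 74 + 4·11 − 3·100 = -182
  X = 237 + 3·100 + 5·(-182) = -373
  N = 233 − 4·11 − 3·(-182) + 2·(-373) = -11
  V = -6 + 6·11 + 3·(-182) + 3·(-11) = -519
ΔV = -519 − 741 = -1260; ΔX = -373 − (-93) = -280
Score = (-3)·(-1260) + 3·(-280) = 2940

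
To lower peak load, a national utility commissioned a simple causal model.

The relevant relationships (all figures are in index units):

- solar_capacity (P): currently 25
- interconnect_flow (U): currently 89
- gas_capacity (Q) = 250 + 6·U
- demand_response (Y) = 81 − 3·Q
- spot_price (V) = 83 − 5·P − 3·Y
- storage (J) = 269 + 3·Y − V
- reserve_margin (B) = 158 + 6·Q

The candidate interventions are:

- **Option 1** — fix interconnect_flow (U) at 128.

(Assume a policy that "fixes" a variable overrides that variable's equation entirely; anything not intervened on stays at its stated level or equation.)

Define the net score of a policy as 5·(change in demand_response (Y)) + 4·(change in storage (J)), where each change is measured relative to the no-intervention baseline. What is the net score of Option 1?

Baseline:
  P = 25
  U = 89
  Q = 250 + 6·89 = 784
  Y = 81 − 3·784 = -2271
  V = 83 − 5·25 − 3·(-2271) = 6771
  J = 269 + 3·(-2271) − 6771 = -13315
Option 1 (U := 128):
  P = 25
  U = 128
  Q = 250 + 6·128 = 1018
  Y = 81 − 3·1018 = -2973
  V = 83 − 5·25 − 3·(-2973) = 8877
  J = 269 + 3·(-2973) − 8877 = -17527
ΔY = -2973 − (-2271) = -702; ΔJ = -17527 − (-13315) = -4212
Score = 5·(-702) + 4·(-4212) = -20358

-20358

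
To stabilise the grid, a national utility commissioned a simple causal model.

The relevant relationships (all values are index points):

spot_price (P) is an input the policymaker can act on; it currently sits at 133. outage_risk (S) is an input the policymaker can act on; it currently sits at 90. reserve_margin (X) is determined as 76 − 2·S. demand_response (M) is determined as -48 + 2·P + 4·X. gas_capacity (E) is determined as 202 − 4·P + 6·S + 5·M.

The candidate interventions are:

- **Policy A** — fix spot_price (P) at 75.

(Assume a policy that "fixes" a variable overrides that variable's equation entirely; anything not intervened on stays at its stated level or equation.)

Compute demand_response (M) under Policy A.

Policy A (P := 75):
  P = 75
  S = 90
  X = 76 − 2·90 = -104
  M = -48 + 2·75 + 4·(-104) = -314

-314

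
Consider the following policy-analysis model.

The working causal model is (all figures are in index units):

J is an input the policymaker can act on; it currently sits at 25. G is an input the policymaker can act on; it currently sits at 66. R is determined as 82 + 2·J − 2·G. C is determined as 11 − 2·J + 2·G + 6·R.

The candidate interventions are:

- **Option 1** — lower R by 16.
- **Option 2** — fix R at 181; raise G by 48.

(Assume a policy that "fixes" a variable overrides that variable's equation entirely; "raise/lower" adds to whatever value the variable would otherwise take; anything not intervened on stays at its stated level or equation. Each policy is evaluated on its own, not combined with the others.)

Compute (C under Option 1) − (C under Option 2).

-1278

Option 1 (R − 16):
  J = 25
  G = 66
  R = 82 + 2·25 − 2·66 (−16 from intervention) = -16
  C = 11 − 2·25 + 2·66 + 6·(-16) = -3
Option 2 (R := 181, G + 48):
  J = 25
  G = 66 + 48 = 114
  R = 181
  C = 11 − 2·25 + 2·114 + 6·181 = 1275
C: -3 − 1275 = -1278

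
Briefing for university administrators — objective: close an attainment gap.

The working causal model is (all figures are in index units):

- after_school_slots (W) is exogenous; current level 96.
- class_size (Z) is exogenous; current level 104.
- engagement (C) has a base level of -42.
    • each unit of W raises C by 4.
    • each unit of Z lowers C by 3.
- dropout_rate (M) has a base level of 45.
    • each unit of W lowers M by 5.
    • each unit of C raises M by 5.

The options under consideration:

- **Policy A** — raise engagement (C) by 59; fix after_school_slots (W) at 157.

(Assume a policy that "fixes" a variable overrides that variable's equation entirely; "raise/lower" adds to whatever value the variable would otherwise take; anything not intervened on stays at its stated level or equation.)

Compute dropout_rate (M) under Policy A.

Policy A (C + 59, W := 157):
  W = 157
  Z = 104
  C = -42 + 4·157 − 3·104 (+59 from intervention) = 333
  M = 45 − 5·157 + 5·333 = 925

925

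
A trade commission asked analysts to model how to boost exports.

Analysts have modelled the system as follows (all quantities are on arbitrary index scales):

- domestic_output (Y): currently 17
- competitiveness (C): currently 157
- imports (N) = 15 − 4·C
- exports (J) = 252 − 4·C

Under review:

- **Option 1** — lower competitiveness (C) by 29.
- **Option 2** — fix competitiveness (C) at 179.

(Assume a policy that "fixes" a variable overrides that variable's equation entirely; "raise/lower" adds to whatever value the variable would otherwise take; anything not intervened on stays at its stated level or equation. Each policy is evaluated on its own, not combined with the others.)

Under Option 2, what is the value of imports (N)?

Option 2 (C := 179):
  C = 179
  N = 15 − 4·179 = -701

-701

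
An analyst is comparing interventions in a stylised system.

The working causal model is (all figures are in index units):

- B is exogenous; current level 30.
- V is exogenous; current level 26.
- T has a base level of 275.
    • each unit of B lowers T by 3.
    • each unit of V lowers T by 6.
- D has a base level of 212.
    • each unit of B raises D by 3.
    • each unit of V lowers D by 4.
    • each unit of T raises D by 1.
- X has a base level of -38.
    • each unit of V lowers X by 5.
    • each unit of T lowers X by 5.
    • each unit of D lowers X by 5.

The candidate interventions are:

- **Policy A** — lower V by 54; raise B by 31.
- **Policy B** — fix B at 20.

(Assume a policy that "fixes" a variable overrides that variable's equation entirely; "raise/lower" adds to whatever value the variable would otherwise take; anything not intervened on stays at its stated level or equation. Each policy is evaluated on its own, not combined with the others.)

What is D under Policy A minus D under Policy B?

540

Policy A (V − 54, B + 31):
  B = 30 + 31 = 61
  V = 26 − 54 = -28
  T = 275 − 3·61 − 6·(-28) = 260
  D = 212 + 3·61 − 4·(-28) + 260 = 767
Policy B (B := 20):
  B = 20
  V = 26
  T = 275 − 3·20 − 6·26 = 59
  D = 212 + 3·20 − 4·26 + 59 = 227
D: 767 − 227 = 540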